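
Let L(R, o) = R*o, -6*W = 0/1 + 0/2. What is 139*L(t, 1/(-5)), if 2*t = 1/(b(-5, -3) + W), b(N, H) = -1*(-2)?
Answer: -139/20 ≈ -6.9500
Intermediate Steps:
b(N, H) = 2
W = 0 (W = -(0/1 + 0/2)/6 = -(0*1 + 0*(½))/6 = -(0 + 0)/6 = -⅙*0 = 0)
t = ¼ (t = 1/(2*(2 + 0)) = (½)/2 = (½)*(½) = ¼ ≈ 0.25000)
139*L(t, 1/(-5)) = 139*((¼)/(-5)) = 139*((¼)*(-⅕)) = 139*(-1/20) = -139/20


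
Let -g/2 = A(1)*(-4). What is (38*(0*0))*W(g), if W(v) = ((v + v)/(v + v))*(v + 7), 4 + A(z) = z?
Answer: 0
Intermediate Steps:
A(z) = -4 + z
g = -24 (g = -2*(-4 + 1)*(-4) = -(-6)*(-4) = -2*12 = -24)
W(v) = 7 + v (W(v) = ((2*v)/((2*v)))*(7 + v) = ((2*v)*(1/(2*v)))*(7 + v) = 1*(7 + v) = 7 + v)
(38*(0*0))*W(g) = (38*(0*0))*(7 - 24) = (38*0)*(-17) = 0*(-17) = 0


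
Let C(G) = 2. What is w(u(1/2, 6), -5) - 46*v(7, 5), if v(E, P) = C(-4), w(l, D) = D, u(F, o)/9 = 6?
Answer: -97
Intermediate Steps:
u(F, o) = 54 (u(F, o) = 9*6 = 54)
v(E, P) = 2
w(u(1/2, 6), -5) - 46*v(7, 5) = -5 - 46*2 = -5 - 92 = -97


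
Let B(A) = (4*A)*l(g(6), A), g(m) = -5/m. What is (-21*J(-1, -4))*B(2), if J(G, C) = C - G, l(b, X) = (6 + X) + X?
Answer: 5040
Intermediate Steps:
l(b, X) = 6 + 2*X
B(A) = 4*A*(6 + 2*A) (B(A) = (4*A)*(6 + 2*A) = 4*A*(6 + 2*A))
(-21*J(-1, -4))*B(2) = (-21*(-4 - 1*(-1)))*(8*2*(3 + 2)) = (-21*(-4 + 1))*(8*2*5) = -21*(-3)*80 = 63*80 = 5040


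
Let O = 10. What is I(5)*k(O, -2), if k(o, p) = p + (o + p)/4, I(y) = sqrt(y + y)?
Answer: 0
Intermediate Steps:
I(y) = sqrt(2)*sqrt(y) (I(y) = sqrt(2*y) = sqrt(2)*sqrt(y))
k(o, p) = o/4 + 5*p/4 (k(o, p) = p + (o + p)*(1/4) = p + (o/4 + p/4) = o/4 + 5*p/4)
I(5)*k(O, -2) = (sqrt(2)*sqrt(5))*((1/4)*10 + (5/4)*(-2)) = sqrt(10)*(5/2 - 5/2) = sqrt(10)*0 = 0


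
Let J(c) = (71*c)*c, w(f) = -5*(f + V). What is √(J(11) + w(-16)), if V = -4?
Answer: √8691 ≈ 93.226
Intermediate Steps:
w(f) = 20 - 5*f (w(f) = -5*(f - 4) = -5*(-4 + f) = 20 - 5*f)
J(c) = 71*c²
√(J(11) + w(-16)) = √(71*11² + (20 - 5*(-16))) = √(71*121 + (20 + 80)) = √(8591 + 100) = √8691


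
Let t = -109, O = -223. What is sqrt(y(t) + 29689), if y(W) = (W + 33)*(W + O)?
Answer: sqrt(54921) ≈ 234.35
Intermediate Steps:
y(W) = (-223 + W)*(33 + W) (y(W) = (W + 33)*(W - 223) = (33 + W)*(-223 + W) = (-223 + W)*(33 + W))
sqrt(y(t) + 29689) = sqrt((-7359 + (-109)**2 - 190*(-109)) + 29689) = sqrt((-7359 + 11881 + 20710) + 29689) = sqrt(25232 + 29689) = sqrt(54921)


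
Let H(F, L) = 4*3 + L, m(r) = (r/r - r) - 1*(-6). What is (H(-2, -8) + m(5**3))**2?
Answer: 12996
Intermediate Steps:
m(r) = 7 - r (m(r) = (1 - r) + 6 = 7 - r)
H(F, L) = 12 + L
(H(-2, -8) + m(5**3))**2 = ((12 - 8) + (7 - 1*5**3))**2 = (4 + (7 - 1*125))**2 = (4 + (7 - 125))**2 = (4 - 118)**2 = (-114)**2 = 12996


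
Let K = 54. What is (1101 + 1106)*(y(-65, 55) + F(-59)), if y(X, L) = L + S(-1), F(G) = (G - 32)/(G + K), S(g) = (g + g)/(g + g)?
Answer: 818797/5 ≈ 1.6376e+5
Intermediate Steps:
S(g) = 1 (S(g) = (2*g)/((2*g)) = (2*g)*(1/(2*g)) = 1)
F(G) = (-32 + G)/(54 + G) (F(G) = (G - 32)/(G + 54) = (-32 + G)/(54 + G))
y(X, L) = 1 + L (y(X, L) = L + 1 = 1 + L)
(1101 + 1106)*(y(-65, 55) + F(-59)) = (1101 + 1106)*((1 + 55) + (-32 - 59)/(54 - 59)) = 2207*(56 - 91/(-5)) = 2207*(56 - 1/5*(-91)) = 2207*(56 + 91/5) = 2207*(371/5) = 818797/5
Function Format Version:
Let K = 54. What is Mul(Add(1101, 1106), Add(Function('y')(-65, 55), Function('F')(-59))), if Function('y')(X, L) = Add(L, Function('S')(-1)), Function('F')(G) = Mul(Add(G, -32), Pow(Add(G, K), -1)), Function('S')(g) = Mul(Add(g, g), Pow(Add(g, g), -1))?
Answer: Rational(818797, 5) ≈ 1.6376e+5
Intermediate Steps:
Function('S')(g) = 1 (Function('S')(g) = Mul(Mul(2, g), Pow(Mul(2, g), -1)) = Mul(Mul(2, g), Mul(Rational(1, 2), Pow(g, -1))) = 1)
Function('F')(G) = Mul(Pow(Add(54, G), -1), Add(-32, G)) (Function('F')(G) = Mul(Add(G, -32), Pow(Add(G, 54), -1)) = Mul(Add(-32, G), Pow(Add(54, G), -1)) = Mul(Pow(Add(54, G), -1), Add(-32, G)))
Function('y')(X, L) = Add(1, L) (Function('y')(X, L) = Add(L, 1) = Add(1, L))
Mul(Add(1101, 1106), Add(Function('y')(-65, 55), Function('F')(-59))) = Mul(Add(1101, 1106), Add(Add(1, 55), Mul(Pow(Add(54, -59), -1), Add(-32, -59)))) = Mul(2207, Add(56, Mul(Pow(-5, -1), -91))) = Mul(2207, Add(56, Mul(Rational(-1, 5), -91))) = Mul(2207, Add(56, Rational(91, 5))) = Mul(2207, Rational(371, 5)) = Rational(818797, 5)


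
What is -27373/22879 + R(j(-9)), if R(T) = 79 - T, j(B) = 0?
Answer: 1780068/22879 ≈ 77.804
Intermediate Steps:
-27373/22879 + R(j(-9)) = -27373/22879 + (79 - 1*0) = -27373*1/22879 + (79 + 0) = -27373/22879 + 79 = 1780068/22879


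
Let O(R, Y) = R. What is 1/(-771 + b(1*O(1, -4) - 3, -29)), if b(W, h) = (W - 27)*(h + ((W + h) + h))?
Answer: 1/1810 ≈ 0.00055249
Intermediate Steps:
b(W, h) = (-27 + W)*(W + 3*h) (b(W, h) = (-27 + W)*(h + (W + 2*h)) = (-27 + W)*(W + 3*h))
1/(-771 + b(1*O(1, -4) - 3, -29)) = 1/(-771 + ((1*1 - 3)² - 81*(-29) - 27*(1*1 - 3) + 3*(1*1 - 3)*(-29))) = 1/(-771 + ((1 - 3)² + 2349 - 27*(1 - 3) + 3*(1 - 3)*(-29))) = 1/(-771 + ((-2)² + 2349 - 27*(-2) + 3*(-2)*(-29))) = 1/(-771 + (4 + 2349 + 54 + 174)) = 1/(-771 + 2581) = 1/1810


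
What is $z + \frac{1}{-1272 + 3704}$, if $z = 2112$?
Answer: $\frac{5136385}{2432} \approx 2112.0$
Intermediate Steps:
$z + \frac{1}{-1272 + 3704} = 2112 + \frac{1}{-1272 + 3704} = 2112 + \frac{1}{2432} = \frac{5136385}{2432}$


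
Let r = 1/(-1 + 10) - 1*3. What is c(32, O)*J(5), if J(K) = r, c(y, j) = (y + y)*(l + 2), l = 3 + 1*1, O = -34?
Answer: -3328/3 ≈ -1109.3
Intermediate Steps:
l = 4 (l = 3 + 1 = 4)
c(y, j) = 12*y (c(y, j) = (y + y)*(4 + 2) = (2*y)*6 = 12*y)
r = -26/9 (r = 1/9 - 3 = ⅑ - 3 = -26/9 ≈ -2.8889)
J(K) = -26/9
c(32, O)*J(5) = (12*32)*(-26/9) = 384*(-26/9) = -3328/3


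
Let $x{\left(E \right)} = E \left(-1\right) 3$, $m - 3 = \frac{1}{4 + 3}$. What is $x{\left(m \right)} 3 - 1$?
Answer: $- \frac{205}{7} \approx -29.286$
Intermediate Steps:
$m = \frac{22}{7}$ ($m = 3 + \frac{1}{4 + 3} = 3 + \frac{1}{7} = \frac{22}{7} \approx 3.1429$)
$x{\left(E \right)} = - 3 E$ ($x{\left(E \right)} = - E 3 = - 3 E$)
$x{\left(m \right)} 3 - 1 = \left(-3\right) \frac{22}{7} \cdot 3 - 1 = \left(- \frac{66}{7}\right) 3 - 1 = - \frac{198}{7} - 1 = - \frac{205}{7}$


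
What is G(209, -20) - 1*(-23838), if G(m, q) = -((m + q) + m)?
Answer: 23440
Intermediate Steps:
G(m, q) = -q - 2*m (G(m, q) = -(q + 2*m) = -q - 2*m)
G(209, -20) - 1*(-23838) = (-1*(-20) - 2*209) - 1*(-23838) = (20 - 418) + 23838 = -398 + 23838 = 23440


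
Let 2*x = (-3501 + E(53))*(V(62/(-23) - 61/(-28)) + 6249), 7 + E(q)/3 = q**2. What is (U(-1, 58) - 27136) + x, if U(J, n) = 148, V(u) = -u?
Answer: 19706339001/1288 ≈ 1.5300e+7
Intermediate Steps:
E(q) = -21 + 3*q**2
x = 19741099545/1288 (x = ((-3501 + (-21 + 3*53**2))*(-(62/(-23) - 61/(-28)) + 6249))/2 = ((-3501 + (-21 + 3*2809))*(-(62*(-1/23) - 61*(-1/28)) + 6249))/2 = ((-3501 + (-21 + 8427))*(-(-62/23 + 61/28) + 6249))/2 = ((-3501 + 8406)*(-1*(-333/644) + 6249))/2 = (4905*(333/644 + 6249))/2 = (4905*(4024689/644))/2 = (1/2)*(19741099545/644) = 19741099545/1288 ≈ 1.5327e+7)
(U(-1, 58) - 27136) + x = (148 - 27136) + 19741099545/1288 = -26988 + 19741099545/1288 = 19706339001/1288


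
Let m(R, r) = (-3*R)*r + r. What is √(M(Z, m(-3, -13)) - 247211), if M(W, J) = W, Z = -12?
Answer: I*√247223 ≈ 497.22*I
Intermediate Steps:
m(R, r) = r - 3*R*r (m(R, r) = -3*R*r + r = r - 3*R*r)
√(M(Z, m(-3, -13)) - 247211) = √(-12 - 247211) = √(-247223) = I*√247223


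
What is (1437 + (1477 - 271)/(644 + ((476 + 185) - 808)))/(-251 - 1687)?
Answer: -238465/321062 ≈ -0.74274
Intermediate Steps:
(1437 + (1477 - 271)/(644 + ((476 + 185) - 808)))/(-251 - 1687) = (1437 + 1206/(644 + (661 - 808)))/(-1938) = (1437 + 1206/(644 - 147))*(-1/1938) = (1437 + 1206/497)*(-1/1938) = (715395/497)*(-1/1938) = -238465/321062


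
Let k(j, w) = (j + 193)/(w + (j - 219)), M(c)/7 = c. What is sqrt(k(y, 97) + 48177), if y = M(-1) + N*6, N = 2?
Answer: sqrt(8141627)/13 ≈ 219.49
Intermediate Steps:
M(c) = 7*c
y = 5 (y = 7*(-1) + 2*6 = -7 + 12 = 5)
k(j, w) = (193 + j)/(-219 + j + w) (k(j, w) = (193 + j)/(w + (-219 + j)) = (193 + j)/(-219 + j + w))
sqrt(k(y, 97) + 48177) = sqrt((193 + 5)/(-219 + 5 + 97) + 48177) = sqrt(198/(-117) + 48177) = sqrt(-1/117*198 + 48177) = sqrt(-22/13 + 48177) = sqrt(626279/13) = sqrt(8141627)/13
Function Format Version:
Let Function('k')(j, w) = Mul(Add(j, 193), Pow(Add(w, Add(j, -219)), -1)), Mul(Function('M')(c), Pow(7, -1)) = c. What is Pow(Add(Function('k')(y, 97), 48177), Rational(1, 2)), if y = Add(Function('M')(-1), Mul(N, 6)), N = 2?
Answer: Mul(Rational(1, 13), Pow(8141627, Rational(1, 2))) ≈ 219.49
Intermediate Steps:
Function('M')(c) = Mul(7, c)
y = 5 (y = Add(Mul(7, -1), Mul(2, 6)) = Add(-7, 12) = 5)
Function('k')(j, w) = Mul(Pow(Add(-219, j, w), -1), Add(193, j)) (Function('k')(j, w) = Mul(Add(193, j), Pow(Add(w, Add(-219, j)), -1)) = Mul(Add(193, j), Pow(Add(-219, j, w), -1)) = Mul(Pow(Add(-219, j, w), -1), Add(193, j)))
Pow(Add(Function('k')(y, 97), 48177), Rational(1, 2)) = Pow(Add(Mul(Pow(Add(-219, 5, 97), -1), Add(193, 5)), 48177), Rational(1, 2)) = Pow(Add(Mul(Pow(-117, -1), 198), 48177), Rational(1, 2)) = Pow(Add(Mul(Rational(-1, 117), 198), 48177), Rational(1, 2)) = Pow(Add(Rational(-22, 13), 48177), Rational(1, 2)) = Pow(Rational(626279, 13), Rational(1, 2)) = Mul(Rational(1, 13), Pow(8141627, Rational(1, 2)))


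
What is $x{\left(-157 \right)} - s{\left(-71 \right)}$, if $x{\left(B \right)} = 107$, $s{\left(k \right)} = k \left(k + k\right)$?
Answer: $-9975$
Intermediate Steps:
$s{\left(k \right)} = 2 k^{2}$ ($s{\left(k \right)} = k 2 k = 2 k^{2}$)
$x{\left(-157 \right)} - s{\left(-71 \right)} = 107 - 2 \left(-71\right)^{2} = 107 - 2 \cdot 5041 = 107 - 10082 = -9975$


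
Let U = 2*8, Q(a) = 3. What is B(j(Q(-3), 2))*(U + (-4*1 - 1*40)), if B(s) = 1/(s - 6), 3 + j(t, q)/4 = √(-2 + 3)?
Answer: 2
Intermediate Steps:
j(t, q) = -8 (j(t, q) = -12 + 4*√(-2 + 3) = -12 + 4*√1 = -12 + 4*1 = -12 + 4 = -8)
B(s) = 1/(-6 + s)
U = 16
B(j(Q(-3), 2))*(U + (-4*1 - 1*40)) = (16 + (-4*1 - 1*40))/(-6 - 8) = (16 + (-4 - 40))/(-14) = -(16 - 44)/14 = -1/14*(-28) = 2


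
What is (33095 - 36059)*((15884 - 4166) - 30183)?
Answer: 54730260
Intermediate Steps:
(33095 - 36059)*((15884 - 4166) - 30183) = -2964*(11718 - 30183) = -2964*(-18465) = 54730260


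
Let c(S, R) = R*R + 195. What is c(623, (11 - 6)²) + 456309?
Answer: 457129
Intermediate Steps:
c(S, R) = 195 + R² (c(S, R) = R² + 195 = 195 + R²)
c(623, (11 - 6)²) + 456309 = (195 + ((11 - 6)²)²) + 456309 = (195 + (5²)²) + 456309 = (195 + 25²) + 456309 = (195 + 625) + 456309 = 820 + 456309 = 457129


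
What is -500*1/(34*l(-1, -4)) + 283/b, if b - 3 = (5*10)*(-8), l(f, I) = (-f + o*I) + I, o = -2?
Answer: -24661/6749 ≈ -3.6540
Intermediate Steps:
l(f, I) = -I - f (l(f, I) = (-f - 2*I) + I = -I - f)
b = -397 (b = 3 + (5*10)*(-8) = 3 + 50*(-8) = 3 - 400 = -397)
-500*1/(34*l(-1, -4)) + 283/b = -500*1/(34*(-1*(-4) - 1*(-1))) + 283/(-397) = -500*1/(34*(4 + 1)) + 283*(-1/397) = -500/(34*5) - 283/397 = -500/170 - 283/397 = -500*1/170 - 283/397 = -50/17 - 283/397 = -24661/6749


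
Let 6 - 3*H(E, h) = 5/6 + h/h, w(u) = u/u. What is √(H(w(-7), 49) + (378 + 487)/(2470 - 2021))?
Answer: √24061910/2694 ≈ 1.8208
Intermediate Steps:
w(u) = 1
H(E, h) = 25/18 (H(E, h) = 2 - (5/6 + h/h)/3 = 2 - (5*(⅙) + 1)/3 = 2 - (⅚ + 1)/3 = 2 - ⅓*11/6 = 2 - 11/18 = 25/18)
√(H(w(-7), 49) + (378 + 487)/(2470 - 2021)) = √(25/18 + (378 + 487)/(2470 - 2021)) = √(25/18 + 865/449) = √(26795/8082) = √24061910/2694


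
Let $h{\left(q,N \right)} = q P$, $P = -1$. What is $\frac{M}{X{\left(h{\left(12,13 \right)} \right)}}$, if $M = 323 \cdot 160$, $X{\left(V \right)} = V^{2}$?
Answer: $\frac{3230}{9} \approx 358.89$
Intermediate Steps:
$h{\left(q,N \right)} = - q$ ($h{\left(q,N \right)} = q \left(-1\right) = - q$)
$M = 51680$
$\frac{M}{X{\left(h{\left(12,13 \right)} \right)}} = \frac{51680}{\left(\left(-1\right) 12\right)^{2}} = \frac{51680}{\left(-12\right)^{2}} = \frac{51680}{144} = 51680 \cdot \frac{1}{144} = \frac{3230}{9}$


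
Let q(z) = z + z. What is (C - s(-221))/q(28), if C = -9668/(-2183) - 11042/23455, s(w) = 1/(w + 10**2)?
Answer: 24572850999/346946547640 ≈ 0.070826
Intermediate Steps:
q(z) = 2*z
s(w) = 1/(100 + w) (s(w) = 1/(w + 100) = 1/(100 + w))
C = 202658254/51202265 (C = -9668*(-1/2183) - 11042*1/23455 = 9668/2183 - 11042/23455 = 202658254/51202265 ≈ 3.9580)
(C - s(-221))/q(28) = (202658254/51202265 - 1/(100 - 221))/((2*28)) = (202658254/51202265 - 1/(-121))/56 = (202658254/51202265 - 1*(-1/121))*(1/56) = (202658254/51202265 + 1/121)*(1/56) = (24572850999/6195474065)*(1/56) = 24572850999/346946547640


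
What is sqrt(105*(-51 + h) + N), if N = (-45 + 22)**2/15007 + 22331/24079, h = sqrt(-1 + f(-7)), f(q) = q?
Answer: sqrt(-5777775783044064351 + 226620181452909090*I*sqrt(2))/32850323 ≈ 2.0286 + 73.199*I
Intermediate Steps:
h = 2*I*sqrt(2) (h = sqrt(-1 - 7) = sqrt(-8) = 2*I*sqrt(2) ≈ 2.8284*I)
N = 347859108/361353553 (N = (-23)**2*(1/15007) + 22331*(1/24079) = 529*(1/15007) + 22331/24079 = 529/15007 + 22331/24079 = 347859108/361353553 ≈ 0.96266)
sqrt(105*(-51 + h) + N) = sqrt(105*(-51 + 2*I*sqrt(2)) + 347859108/361353553) = sqrt((-5355 + 210*I*sqrt(2)) + 347859108/361353553) = sqrt(-1934700417207/361353553 + 210*I*sqrt(2))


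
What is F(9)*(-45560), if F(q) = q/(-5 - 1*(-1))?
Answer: 102510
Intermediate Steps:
F(q) = -q/4 (F(q) = q/(-5 + 1) = q/(-4) = q*(-¼) = -q/4)
F(9)*(-45560) = -¼*9*(-45560) = -9/4*(-45560) = 102510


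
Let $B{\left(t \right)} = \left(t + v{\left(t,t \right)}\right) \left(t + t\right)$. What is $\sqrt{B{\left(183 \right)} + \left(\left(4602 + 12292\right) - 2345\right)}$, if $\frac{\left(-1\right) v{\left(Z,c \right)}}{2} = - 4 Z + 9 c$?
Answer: $i \sqrt{588253} \approx 766.98 i$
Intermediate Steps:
$v{\left(Z,c \right)} = - 18 c + 8 Z$ ($v{\left(Z,c \right)} = - 2 \left(- 4 Z + 9 c\right) = - 18 c + 8 Z$)
$B{\left(t \right)} = - 18 t^{2}$ ($B{\left(t \right)} = \left(t + \left(- 18 t + 8 t\right)\right) \left(t + t\right) = \left(t - 10 t\right) 2 t = - 9 t 2 t = - 18 t^{2}$)
$\sqrt{B{\left(183 \right)} + \left(\left(4602 + 12292\right) - 2345\right)} = \sqrt{- 18 \cdot 183^{2} + \left(\left(4602 + 12292\right) - 2345\right)} = \sqrt{\left(-18\right) 33489 + \left(16894 - 2345\right)} = \sqrt{-602802 + 14549} = \sqrt{-588253} = i \sqrt{588253}$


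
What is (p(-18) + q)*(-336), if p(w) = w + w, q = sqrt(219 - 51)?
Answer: 12096 - 672*sqrt(42) ≈ 7740.9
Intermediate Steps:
q = 2*sqrt(42) (q = sqrt(168) = 2*sqrt(42) ≈ 12.961)
p(w) = 2*w
(p(-18) + q)*(-336) = (2*(-18) + 2*sqrt(42))*(-336) = (-36 + 2*sqrt(42))*(-336) = 12096 - 672*sqrt(42)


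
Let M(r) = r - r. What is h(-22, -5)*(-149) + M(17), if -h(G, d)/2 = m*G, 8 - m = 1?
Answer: -45892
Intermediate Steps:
m = 7 (m = 8 - 1*1 = 8 - 1 = 7)
h(G, d) = -14*G
M(r) = 0
h(-22, -5)*(-149) + M(17) = -14*(-22)*(-149) + 0 = 308*(-149) + 0 = -45892 + 0 = -45892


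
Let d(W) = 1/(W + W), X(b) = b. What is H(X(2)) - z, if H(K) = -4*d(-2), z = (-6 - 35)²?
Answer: -1680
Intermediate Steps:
d(W) = 1/(2*W)
z = 1681 (z = (-41)² = 1681)
H(K) = 1 (H(K) = -2/(-2) = -2*(-1)/2 = -4*(-¼) = 1)
H(X(2)) - z = 1 - 1*1681 = 1 - 1681 = -1680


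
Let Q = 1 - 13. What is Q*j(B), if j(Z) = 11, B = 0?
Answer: -132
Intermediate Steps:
Q = -12
Q*j(B) = -12*11 = -132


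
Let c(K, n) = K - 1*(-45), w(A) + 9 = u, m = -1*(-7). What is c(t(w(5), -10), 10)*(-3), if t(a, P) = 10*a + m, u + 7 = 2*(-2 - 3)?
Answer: 624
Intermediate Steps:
u = -17 (u = -7 + 2*(-2 - 3) = -7 + 2*(-5) = -7 - 10 = -17)
m = 7
w(A) = -26 (w(A) = -9 - 17 = -26)
t(a, P) = 7 + 10*a (t(a, P) = 10*a + 7 = 7 + 10*a)
c(K, n) = 45 + K (c(K, n) = K + 45 = 45 + K)
c(t(w(5), -10), 10)*(-3) = (45 + (7 + 10*(-26)))*(-3) = (45 + (7 - 260))*(-3) = (45 - 253)*(-3) = -208*(-3) = 624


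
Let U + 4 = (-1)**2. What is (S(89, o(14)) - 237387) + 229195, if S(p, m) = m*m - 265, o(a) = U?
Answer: -8448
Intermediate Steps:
U = -3 (U = -4 + (-1)**2 = -4 + 1 = -3)
o(a) = -3
S(p, m) = -265 + m**2 (S(p, m) = m**2 - 265 = -265 + m**2)
(S(89, o(14)) - 237387) + 229195 = ((-265 + (-3)**2) - 237387) + 229195 = ((-265 + 9) - 237387) + 229195 = (-256 - 237387) + 229195 = -237643 + 229195 = -8448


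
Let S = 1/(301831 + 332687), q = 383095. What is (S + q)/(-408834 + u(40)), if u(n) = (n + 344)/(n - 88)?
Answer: -243080673211/259417608156 ≈ -0.93702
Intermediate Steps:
u(n) = (344 + n)/(-88 + n)
S = 1/634518 ≈ 1.5760e-6
(S + q)/(-408834 + u(40)) = (1/634518 + 383095)/(-408834 + (344 + 40)/(-88 + 40)) = 243080673211/(634518*(-408834 + 384/(-48))) = 243080673211/(634518*(-408834 - 1/48*384)) = 243080673211/(634518*(-408834 - 8)) = (243080673211/634518)/(-408842) = (243080673211/634518)*(-1/408842) = -243080673211/259417608156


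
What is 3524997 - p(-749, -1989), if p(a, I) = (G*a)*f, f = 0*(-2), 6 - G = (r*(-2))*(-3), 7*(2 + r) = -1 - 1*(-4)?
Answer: 3524997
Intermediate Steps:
r = -11/7 (r = -2 + (-1 - 1*(-4))/7 = -2 + (-1 + 4)/7 = -2 + (⅐)*3 = -2 + 3/7 = -11/7 ≈ -1.5714)
G = 108/7 (G = 6 - (-11/7*(-2))*(-3) = 6 - 22*(-3)/7 = 6 - 1*(-66/7) = 6 + 66/7 = 108/7 ≈ 15.429)
f = 0
p(a, I) = 0 (p(a, I) = (108*a/7)*0 = 0)
3524997 - p(-749, -1989) = 3524997 - 1*0 = 3524997 + 0 = 3524997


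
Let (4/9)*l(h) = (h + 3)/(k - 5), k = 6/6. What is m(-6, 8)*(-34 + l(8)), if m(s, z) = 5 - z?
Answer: 1929/16 ≈ 120.56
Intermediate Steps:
k = 1 (k = 6*(⅙) = 1)
l(h) = -27/16 - 9*h/16 (l(h) = 9*((h + 3)/(1 - 5))/4 = 9*((3 + h)/(-4))/4 = 9*((3 + h)*(-¼))/4 = 9*(-¾ - h/4)/4 = -27/16 - 9*h/16)
m(-6, 8)*(-34 + l(8)) = (5 - 1*8)*(-34 + (-27/16 - 9/16*8)) = (5 - 8)*(-34 + (-27/16 - 9/2)) = -3*(-34 - 99/16) = -3*(-643/16) = 1929/16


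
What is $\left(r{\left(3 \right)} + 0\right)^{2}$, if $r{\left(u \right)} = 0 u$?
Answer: $0$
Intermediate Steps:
$r{\left(u \right)} = 0$
$\left(r{\left(3 \right)} + 0\right)^{2} = \left(0 + 0\right)^{2} = 0^{2} = 0$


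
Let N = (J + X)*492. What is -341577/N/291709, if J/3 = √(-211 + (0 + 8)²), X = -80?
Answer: 2277180/92367612887 + 2391039*I*√3/369470451548 ≈ 2.4653e-5 + 1.1209e-5*I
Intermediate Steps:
J = 21*I*√3 (J = 3*√(-211 + (0 + 8)²) = 3*√(-211 + 8²) = 3*√(-211 + 64) = 3*√(-147) = 3*(7*I*√3) = 21*I*√3 ≈ 36.373*I)
N = -39360 + 10332*I*√3 (N = (21*I*√3 - 80)*492 = (-80 + 21*I*√3)*492 = -39360 + 10332*I*√3 ≈ -39360.0 + 17896.0*I)
-341577/N/291709 = -341577/(-39360 + 10332*I*√3)/291709 = -341577/(-39360 + 10332*I*√3)*(1/291709) = -341577/(291709*(-39360 + 10332*I*√3))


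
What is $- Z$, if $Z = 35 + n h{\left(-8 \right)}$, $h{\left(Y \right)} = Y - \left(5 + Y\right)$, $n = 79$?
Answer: $360$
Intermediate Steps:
$h{\left(Y \right)} = -5$
$Z = -360$ ($Z = 35 + 79 \left(-5\right) = 35 - 395 = -360$)
$- Z = \left(-1\right) \left(-360\right) = 360$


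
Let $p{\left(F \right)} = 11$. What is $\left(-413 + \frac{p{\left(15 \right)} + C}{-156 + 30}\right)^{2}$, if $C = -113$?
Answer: $\frac{74926336}{441} \approx 1.699 \cdot 10^{5}$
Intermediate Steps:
$\left(-413 + \frac{p{\left(15 \right)} + C}{-156 + 30}\right)^{2} = \left(-413 + \frac{11 - 113}{-156 + 30}\right)^{2} = \left(-413 - \frac{102}{-126}\right)^{2} = \left(-413 - - \frac{17}{21}\right)^{2} = \left(-413 + \frac{17}{21}\right)^{2} = \left(- \frac{8656}{21}\right)^{2} = \frac{74926336}{441}$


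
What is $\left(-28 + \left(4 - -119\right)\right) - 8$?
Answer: $87$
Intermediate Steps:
$\left(-28 + \left(4 - -119\right)\right) - 8 = \left(-28 + \left(4 + 119\right)\right) - 8 = \left(-28 + 123\right) - 8 = 95 - 8 = 87$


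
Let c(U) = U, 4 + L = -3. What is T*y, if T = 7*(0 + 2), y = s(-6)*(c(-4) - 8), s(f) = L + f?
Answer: 2184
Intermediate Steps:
L = -7 (L = -4 - 3 = -7)
s(f) = -7 + f
y = 156 (y = (-7 - 6)*(-4 - 8) = -13*(-12) = 156)
T = 14 (T = 7*2 = 14)
T*y = 14*156 = 2184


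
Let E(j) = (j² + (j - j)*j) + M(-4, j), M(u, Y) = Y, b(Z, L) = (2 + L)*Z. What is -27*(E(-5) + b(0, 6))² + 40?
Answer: -10760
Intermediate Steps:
b(Z, L) = Z*(2 + L)
E(j) = j + j² (E(j) = (j² + (j - j)*j) + j = (j² + 0*j) + j = (j² + 0) + j = j² + j = j + j²)
-27*(E(-5) + b(0, 6))² + 40 = -27*(-5*(1 - 5) + 0*(2 + 6))² + 40 = -27*(-5*(-4) + 0*8)² + 40 = -27*(20 + 0)² + 40 = -27*20² + 40 = -27*400 + 40 = -10800 + 40 = -10760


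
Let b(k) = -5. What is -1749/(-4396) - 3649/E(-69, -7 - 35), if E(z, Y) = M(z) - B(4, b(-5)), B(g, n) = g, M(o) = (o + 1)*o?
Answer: -1960423/5152112 ≈ -0.38051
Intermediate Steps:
M(o) = o*(1 + o) (M(o) = (1 + o)*o = o*(1 + o))
E(z, Y) = -4 + z*(1 + z) (E(z, Y) = z*(1 + z) - 1*4 = z*(1 + z) - 4 = -4 + z*(1 + z))
-1749/(-4396) - 3649/E(-69, -7 - 35) = -1749/(-4396) - 3649/(-4 - 69*(1 - 69)) = -1749*(-1/4396) - 3649/(-4 - 69*(-68)) = 1749/4396 - 3649/(-4 + 4692) = 1749/4396 - 3649/4688 = -1960423/5152112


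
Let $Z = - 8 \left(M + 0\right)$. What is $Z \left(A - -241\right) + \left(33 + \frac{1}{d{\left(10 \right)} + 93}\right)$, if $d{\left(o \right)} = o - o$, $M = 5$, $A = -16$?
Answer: $- \frac{833930}{93} \approx -8967.0$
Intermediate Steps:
$d{\left(o \right)} = 0$
$Z = -40$ ($Z = - 8 \left(5 + 0\right) = \left(-8\right) 5 = -40$)
$Z \left(A - -241\right) + \left(33 + \frac{1}{d{\left(10 \right)} + 93}\right) = - 40 \left(-16 - -241\right) + \left(33 + \frac{1}{0 + 93}\right) = - 40 \left(-16 + 241\right) + \left(33 + \frac{1}{93}\right) = \left(-40\right) 225 + \left(33 + \frac{1}{93}\right) = -9000 + \frac{3070}{93} = - \frac{833930}{93}$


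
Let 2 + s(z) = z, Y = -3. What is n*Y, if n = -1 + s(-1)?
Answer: 12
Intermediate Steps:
s(z) = -2 + z
n = -4 (n = -1 + (-2 - 1) = -1 - 3 = -4)
n*Y = -4*(-3) = 12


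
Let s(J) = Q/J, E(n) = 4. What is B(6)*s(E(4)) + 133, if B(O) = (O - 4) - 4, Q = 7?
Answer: 259/2 ≈ 129.50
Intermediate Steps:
s(J) = 7/J
B(O) = -8 + O (B(O) = (-4 + O) - 4 = -8 + O)
B(6)*s(E(4)) + 133 = (-8 + 6)*(7/4) + 133 = -14/4 + 133 = -2*7/4 + 133 = -7/2 + 133 = 259/2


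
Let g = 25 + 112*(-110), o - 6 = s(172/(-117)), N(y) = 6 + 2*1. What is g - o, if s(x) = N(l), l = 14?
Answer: -12309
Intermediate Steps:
N(y) = 8 (N(y) = 6 + 2 = 8)
s(x) = 8
o = 14 (o = 6 + 8 = 14)
g = -12295 (g = 25 - 12320 = -12295)
g - o = -12295 - 1*14 = -12295 - 14 = -12309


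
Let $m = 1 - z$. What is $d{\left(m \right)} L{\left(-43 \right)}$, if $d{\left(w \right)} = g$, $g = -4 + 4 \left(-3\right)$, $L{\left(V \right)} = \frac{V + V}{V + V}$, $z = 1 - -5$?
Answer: $-16$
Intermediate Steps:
$z = 6$ ($z = 1 + 5 = 6$)
$L{\left(V \right)} = 1$ ($L{\left(V \right)} = \frac{2 V}{2 V} = 2 V \frac{1}{2 V} = 1$)
$m = -5$ ($m = 1 - 6 = -5$)
$g = -16$ ($g = -4 - 12 = -16$)
$d{\left(w \right)} = -16$
$d{\left(m \right)} L{\left(-43 \right)} = \left(-16\right) 1 = -16$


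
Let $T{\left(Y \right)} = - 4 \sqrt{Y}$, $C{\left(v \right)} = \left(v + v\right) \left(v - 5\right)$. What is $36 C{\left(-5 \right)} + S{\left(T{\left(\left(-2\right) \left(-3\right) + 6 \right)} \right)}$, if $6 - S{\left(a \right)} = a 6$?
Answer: $3606 + 48 \sqrt{3} \approx 3689.1$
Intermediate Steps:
$C{\left(v \right)} = 2 v \left(-5 + v\right)$
$S{\left(a \right)} = 6 - 6 a$ ($S{\left(a \right)} = 6 - a 6 = 6 - 6 a$)
$36 C{\left(-5 \right)} + S{\left(T{\left(\left(-2\right) \left(-3\right) + 6 \right)} \right)} = 36 \cdot 2 \left(-5\right) \left(-5 - 5\right) - \left(-6 + 6 \left(- 4 \sqrt{\left(-2\right) \left(-3\right) + 6}\right)\right) = 36 \cdot 2 \left(-5\right) \left(-10\right) - \left(-6 + 6 \left(- 4 \sqrt{6 + 6}\right)\right) = 36 \cdot 100 - \left(-6 + 6 \left(- 4 \sqrt{12}\right)\right) = 3600 - \left(-6 + 6 \left(- 4 \cdot 2 \sqrt{3}\right)\right) = 3600 - \left(-6 + 6 \left(- 8 \sqrt{3}\right)\right) = 3600 + \left(6 + 48 \sqrt{3}\right) = 3606 + 48 \sqrt{3}$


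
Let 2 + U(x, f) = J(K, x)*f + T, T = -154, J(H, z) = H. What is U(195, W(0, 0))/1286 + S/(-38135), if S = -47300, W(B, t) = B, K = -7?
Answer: 5487874/4904161 ≈ 1.1190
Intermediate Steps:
U(x, f) = -156 - 7*f (U(x, f) = -2 + (-7*f - 154) = -2 + (-154 - 7*f) = -156 - 7*f)
U(195, W(0, 0))/1286 + S/(-38135) = (-156 - 7*0)/1286 - 47300/(-38135) = (-156 + 0)*(1/1286) - 47300*(-1/38135) = -156*1/1286 + 9460/7627 = -78/643 + 9460/7627 = 5487874/4904161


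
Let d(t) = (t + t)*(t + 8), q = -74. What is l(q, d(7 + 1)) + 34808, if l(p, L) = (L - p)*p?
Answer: 10388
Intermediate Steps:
d(t) = 2*t*(8 + t) (d(t) = (2*t)*(8 + t) = 2*t*(8 + t))
l(p, L) = p*(L - p)
l(q, d(7 + 1)) + 34808 = -74*(2*(7 + 1)*(8 + (7 + 1)) - 1*(-74)) + 34808 = -74*(2*8*(8 + 8) + 74) + 34808 = -74*(2*8*16 + 74) + 34808 = -74*(256 + 74) + 34808 = -74*330 + 34808 = -24420 + 34808 = 10388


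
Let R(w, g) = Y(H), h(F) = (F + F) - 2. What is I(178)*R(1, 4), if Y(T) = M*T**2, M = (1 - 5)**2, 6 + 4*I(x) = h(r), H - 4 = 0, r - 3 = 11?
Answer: 1280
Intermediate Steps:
r = 14 (r = 3 + 11 = 14)
H = 4 (H = 4 + 0 = 4)
h(F) = -2 + 2*F (h(F) = 2*F - 2 = -2 + 2*F)
I(x) = 5 (I(x) = -3/2 + (-2 + 2*14)/4 = -3/2 + (-2 + 28)/4 = -3/2 + (1/4)*26 = -3/2 + 13/2 = 5)
M = 16 (M = (-4)**2 = 16)
Y(T) = 16*T**2
R(w, g) = 256 (R(w, g) = 16*4**2 = 16*16 = 256)
I(178)*R(1, 4) = 5*256 = 1280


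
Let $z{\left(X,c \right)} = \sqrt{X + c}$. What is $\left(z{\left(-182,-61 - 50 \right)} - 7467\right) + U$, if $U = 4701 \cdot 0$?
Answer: $-7467 + i \sqrt{293} \approx -7467.0 + 17.117 i$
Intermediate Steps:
$U = 0$
$\left(z{\left(-182,-61 - 50 \right)} - 7467\right) + U = \left(\sqrt{-182 - 111} - 7467\right) + 0 = \left(\sqrt{-293} - 7467\right) + 0 = \left(i \sqrt{293} - 7467\right) + 0 = \left(-7467 + i \sqrt{293}\right) + 0 = -7467 + i \sqrt{293}$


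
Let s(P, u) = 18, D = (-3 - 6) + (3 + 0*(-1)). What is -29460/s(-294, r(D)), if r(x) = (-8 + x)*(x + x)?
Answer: -4910/3 ≈ -1636.7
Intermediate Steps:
D = -6 (D = -9 + (3 + 0) = -9 + 3 = -6)
r(x) = 2*x*(-8 + x) (r(x) = (-8 + x)*(2*x) = 2*x*(-8 + x))
-29460/s(-294, r(D)) = -29460/18 = -29460*1/18 = -4910/3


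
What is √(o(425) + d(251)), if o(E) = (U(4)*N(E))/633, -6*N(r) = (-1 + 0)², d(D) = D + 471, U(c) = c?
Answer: 2*√72324259/633 ≈ 26.870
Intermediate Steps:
d(D) = 471 + D
N(r) = -⅙ (N(r) = -(-1 + 0)²/6 = -⅙*(-1)² = -⅙*1 = -⅙)
o(E) = -2/1899 (o(E) = (4*(-⅙))/633 = -⅔*1/633 = -2/1899)
√(o(425) + d(251)) = √(-2/1899 + (471 + 251)) = √(-2/1899 + 722) = √(1371076/1899) = 2*√72324259/633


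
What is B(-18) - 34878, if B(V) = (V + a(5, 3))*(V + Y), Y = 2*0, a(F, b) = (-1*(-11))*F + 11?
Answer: -35742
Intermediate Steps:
a(F, b) = 11 + 11*F (a(F, b) = 11*F + 11 = 11 + 11*F)
Y = 0
B(V) = V*(66 + V) (B(V) = (V + (11 + 11*5))*(V + 0) = (V + (11 + 55))*V = (V + 66)*V = (66 + V)*V = V*(66 + V))
B(-18) - 34878 = -18*(66 - 18) - 34878 = -18*48 - 34878 = -864 - 34878 = -35742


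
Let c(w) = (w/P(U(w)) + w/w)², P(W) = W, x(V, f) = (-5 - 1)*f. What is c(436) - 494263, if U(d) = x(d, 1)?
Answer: -4402142/9 ≈ -4.8913e+5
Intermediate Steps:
x(V, f) = -6*f
U(d) = -6 (U(d) = -6*1 = -6)
c(w) = (1 - w/6)² (c(w) = (w/(-6) + w/w)² = (w*(-⅙) + 1)² = (-w/6 + 1)² = (1 - w/6)²)
c(436) - 494263 = (-6 + 436)²/36 - 494263 = (1/36)*430² - 494263 = (1/36)*184900 - 494263 = 46225/9 - 494263 = -4402142/9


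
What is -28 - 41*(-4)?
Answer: 136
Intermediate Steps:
-28 - 41*(-4) = -28 + 164 = 136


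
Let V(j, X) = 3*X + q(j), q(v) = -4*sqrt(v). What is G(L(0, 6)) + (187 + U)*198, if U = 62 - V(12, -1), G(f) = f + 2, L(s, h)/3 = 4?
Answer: 49910 + 1584*sqrt(3) ≈ 52654.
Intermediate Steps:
L(s, h) = 12 (L(s, h) = 3*4 = 12)
G(f) = 2 + f
V(j, X) = -4*sqrt(j) + 3*X (V(j, X) = 3*X - 4*sqrt(j) = -4*sqrt(j) + 3*X)
U = 65 + 8*sqrt(3) (U = 62 - (-8*sqrt(3) + 3*(-1)) = 62 - (-8*sqrt(3) - 3) = 62 - (-3 - 8*sqrt(3)) = 62 + (3 + 8*sqrt(3)) = 65 + 8*sqrt(3) ≈ 78.856)
G(L(0, 6)) + (187 + U)*198 = (2 + 12) + (187 + (65 + 8*sqrt(3)))*198 = 14 + (252 + 8*sqrt(3))*198 = 14 + (49896 + 1584*sqrt(3)) = 49910 + 1584*sqrt(3)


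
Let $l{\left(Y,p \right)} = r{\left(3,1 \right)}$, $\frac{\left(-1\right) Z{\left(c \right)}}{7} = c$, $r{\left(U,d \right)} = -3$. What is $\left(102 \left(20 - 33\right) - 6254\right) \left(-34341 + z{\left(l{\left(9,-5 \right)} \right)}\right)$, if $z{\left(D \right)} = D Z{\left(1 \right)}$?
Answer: $260145600$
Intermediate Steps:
$Z{\left(c \right)} = - 7 c$
$l{\left(Y,p \right)} = -3$
$z{\left(D \right)} = - 7 D$ ($z{\left(D \right)} = D \left(\left(-7\right) 1\right) = D \left(-7\right) = - 7 D$)
$\left(102 \left(20 - 33\right) - 6254\right) \left(-34341 + z{\left(l{\left(9,-5 \right)} \right)}\right) = \left(102 \left(20 - 33\right) - 6254\right) \left(-34341 - -21\right) = \left(102 \left(-13\right) - 6254\right) \left(-34341 + 21\right) = \left(-1326 - 6254\right) \left(-34320\right) = \left(-7580\right) \left(-34320\right) = 260145600$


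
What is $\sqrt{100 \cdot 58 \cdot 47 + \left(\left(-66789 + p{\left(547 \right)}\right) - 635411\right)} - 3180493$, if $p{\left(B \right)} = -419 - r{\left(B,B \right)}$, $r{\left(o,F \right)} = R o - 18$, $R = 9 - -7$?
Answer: $-3180493 + i \sqrt{438753} \approx -3.1805 \cdot 10^{6} + 662.38 i$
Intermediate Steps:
$R = 16$ ($R = 9 + 7 = 16$)
$r{\left(o,F \right)} = -18 + 16 o$ ($r{\left(o,F \right)} = 16 o - 18 = -18 + 16 o$)
$p{\left(B \right)} = -401 - 16 B$ ($p{\left(B \right)} = -419 - \left(-18 + 16 B\right) = -401 - 16 B$)
$\sqrt{100 \cdot 58 \cdot 47 + \left(\left(-66789 + p{\left(547 \right)}\right) - 635411\right)} - 3180493 = \sqrt{100 \cdot 58 \cdot 47 - 711353} - 3180493 = \sqrt{5800 \cdot 47 - 711353} - 3180493 = \sqrt{272600 - 711353} - 3180493 = \sqrt{-438753} - 3180493 = i \sqrt{438753} - 3180493 = -3180493 + i \sqrt{438753}$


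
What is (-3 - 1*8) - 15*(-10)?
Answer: 139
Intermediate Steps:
(-3 - 1*8) - 15*(-10) = (-3 - 8) + 150 = -11 + 150 = 139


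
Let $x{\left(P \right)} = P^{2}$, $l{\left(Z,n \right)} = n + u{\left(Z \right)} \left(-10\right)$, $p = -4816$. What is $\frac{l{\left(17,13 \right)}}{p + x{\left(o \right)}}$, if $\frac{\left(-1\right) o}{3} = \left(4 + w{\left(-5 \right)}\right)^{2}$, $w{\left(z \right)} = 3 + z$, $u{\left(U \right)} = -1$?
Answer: $- \frac{23}{4672} \approx -0.0049229$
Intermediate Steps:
$l{\left(Z,n \right)} = 10 + n$ ($l{\left(Z,n \right)} = n - -10 = n + 10 = 10 + n$)
$o = -12$ ($o = - 3 \left(4 + \left(3 - 5\right)\right)^{2} = - 3 \left(4 - 2\right)^{2} = - 3 \cdot 2^{2} = \left(-3\right) 4 = -12$)
$\frac{l{\left(17,13 \right)}}{p + x{\left(o \right)}} = \frac{10 + 13}{-4816 + \left(-12\right)^{2}} = \frac{23}{-4816 + 144} = \frac{23}{-4672} = 23 \left(- \frac{1}{4672}\right) = - \frac{23}{4672}$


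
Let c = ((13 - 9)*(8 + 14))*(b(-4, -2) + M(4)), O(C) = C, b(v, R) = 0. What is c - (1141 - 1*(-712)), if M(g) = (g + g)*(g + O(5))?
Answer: 4483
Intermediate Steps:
M(g) = 2*g*(5 + g) (M(g) = (g + g)*(g + 5) = (2*g)*(5 + g) = 2*g*(5 + g))
c = 6336 (c = ((13 - 9)*(8 + 14))*(0 + 2*4*(5 + 4)) = (4*22)*(0 + 2*4*9) = 88*(0 + 72) = 88*72 = 6336)
c - (1141 - 1*(-712)) = 6336 - (1141 - 1*(-712)) = 6336 - (1141 + 712) = 6336 - 1*1853 = 6336 - 1853 = 4483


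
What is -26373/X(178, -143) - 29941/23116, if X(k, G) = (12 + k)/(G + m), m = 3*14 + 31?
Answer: 4266898997/439204 ≈ 9715.1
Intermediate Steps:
m = 73 (m = 42 + 31 = 73)
X(k, G) = (12 + k)/(73 + G) (X(k, G) = (12 + k)/(G + 73) = (12 + k)/(73 + G))
-26373/X(178, -143) - 29941/23116 = -26373*(73 - 143)/(12 + 178) - 29941/23116 = -26373/(190/(-70)) - 29941*1/23116 = -26373/((-1/70*190)) - 29941/23116 = -26373/(-19/7) - 29941/23116 = -26373*(-7/19) - 29941/23116 = 184611/19 - 29941/23116 = 4266898997/439204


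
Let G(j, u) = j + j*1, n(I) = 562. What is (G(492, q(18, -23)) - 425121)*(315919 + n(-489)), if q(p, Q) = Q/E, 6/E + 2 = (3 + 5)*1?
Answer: -134231301897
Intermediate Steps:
E = 1 (E = 6/(-2 + (3 + 5)*1) = 6/(-2 + 8*1) = 6/(-2 + 8) = 6/6 = 6*(⅙) = 1)
q(p, Q) = Q (q(p, Q) = Q/1 = Q*1 = Q)
G(j, u) = 2*j (G(j, u) = j + j = 2*j)
(G(492, q(18, -23)) - 425121)*(315919 + n(-489)) = (2*492 - 425121)*(315919 + 562) = (984 - 425121)*316481 = -424137*316481 = -134231301897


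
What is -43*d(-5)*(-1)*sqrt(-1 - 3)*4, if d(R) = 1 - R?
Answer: 2064*I ≈ 2064.0*I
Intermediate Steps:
-43*d(-5)*(-1)*sqrt(-1 - 3)*4 = -43*(1 - 1*(-5))*(-1)*sqrt(-1 - 3)*4 = -43*(1 + 5)*(-1)*sqrt(-4)*4 = -43*6*(-1)*2*I*4 = -(-258)*2*I*4 = -(-516)*I*4 = (516*I)*4 = 2064*I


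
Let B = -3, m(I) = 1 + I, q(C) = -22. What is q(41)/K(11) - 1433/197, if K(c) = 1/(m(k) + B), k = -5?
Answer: 28905/197 ≈ 146.73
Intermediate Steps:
K(c) = -⅐ (K(c) = 1/((1 - 5) - 3) = 1/(-4 - 3) = 1/(-7) = -⅐)
q(41)/K(11) - 1433/197 = -22/(-⅐) - 1433/197 = -22*(-7) - 1433*1/197 = 154 - 1433/197 = 28905/197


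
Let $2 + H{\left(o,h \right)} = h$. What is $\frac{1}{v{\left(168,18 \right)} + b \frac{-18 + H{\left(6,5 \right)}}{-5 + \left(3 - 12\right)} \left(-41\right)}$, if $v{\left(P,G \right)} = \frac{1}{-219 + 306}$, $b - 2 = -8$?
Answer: $\frac{609}{160522} \approx 0.0037939$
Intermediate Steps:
$b = -6$ ($b = 2 - 8 = -6$)
$H{\left(o,h \right)} = -2 + h$
$v{\left(P,G \right)} = \frac{1}{87}$
$\frac{1}{v{\left(168,18 \right)} + b \frac{-18 + H{\left(6,5 \right)}}{-5 + \left(3 - 12\right)} \left(-41\right)} = \frac{1}{\frac{1}{87} + - 6 \frac{-18 + \left(-2 + 5\right)}{-5 + \left(3 - 12\right)} \left(-41\right)} = \frac{1}{\frac{1}{87} + - 6 \frac{-18 + 3}{-5 + \left(3 - 12\right)} \left(-41\right)} = \frac{1}{\frac{1}{87} + - 6 \left(- \frac{15}{-5 - 9}\right) \left(-41\right)} = \frac{1}{\frac{1}{87} + - 6 \left(- \frac{15}{-14}\right) \left(-41\right)} = \frac{1}{\frac{1}{87} + - 6 \left(\left(-15\right) \left(- \frac{1}{14}\right)\right) \left(-41\right)} = \frac{1}{\frac{1}{87} + \left(-6\right) \frac{15}{14} \left(-41\right)} = \frac{1}{\frac{1}{87} - - \frac{1845}{7}} = \frac{1}{\frac{1}{87} + \frac{1845}{7}} = \frac{1}{\frac{160522}{609}} = \frac{609}{160522}$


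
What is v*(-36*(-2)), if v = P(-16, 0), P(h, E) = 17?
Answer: 1224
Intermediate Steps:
v = 17
v*(-36*(-2)) = 17*(-36*(-2)) = 17*72 = 1224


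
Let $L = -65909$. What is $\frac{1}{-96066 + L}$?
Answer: $- \frac{1}{161975} \approx -6.1738 \cdot 10^{-6}$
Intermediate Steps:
$\frac{1}{-96066 + L} = \frac{1}{-96066 - 65909} = \frac{1}{-161975} = - \frac{1}{161975}$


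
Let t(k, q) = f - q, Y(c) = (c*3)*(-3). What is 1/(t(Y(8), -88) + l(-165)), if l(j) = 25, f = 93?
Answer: 1/206 ≈ 0.0048544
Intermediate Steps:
Y(c) = -9*c (Y(c) = (3*c)*(-3) = -9*c)
t(k, q) = 93 - q
1/(t(Y(8), -88) + l(-165)) = 1/((93 - 1*(-88)) + 25) = 1/((93 + 88) + 25) = 1/(181 + 25) = 1/206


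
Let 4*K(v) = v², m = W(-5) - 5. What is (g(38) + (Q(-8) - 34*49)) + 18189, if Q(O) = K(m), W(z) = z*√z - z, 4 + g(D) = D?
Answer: 66103/4 ≈ 16526.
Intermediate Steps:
g(D) = -4 + D
W(z) = z^(3/2) - z
m = -5*I*√5 (m = ((-5)^(3/2) - 1*(-5)) - 5 = (-5*I*√5 + 5) - 5 = (5 - 5*I*√5) - 5 = -5*I*√5 ≈ -11.18*I)
K(v) = v²/4
Q(O) = -125/4 (Q(O) = (-5*I*√5)²/4 = (¼)*(-125) = -125/4)
(g(38) + (Q(-8) - 34*49)) + 18189 = ((-4 + 38) + (-125/4 - 34*49)) + 18189 = (34 + (-125/4 - 1666)) + 18189 = (34 - 6789/4) + 18189 = -6653/4 + 18189 = 66103/4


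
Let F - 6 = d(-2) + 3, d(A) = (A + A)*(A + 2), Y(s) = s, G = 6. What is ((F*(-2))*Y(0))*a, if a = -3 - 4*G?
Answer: 0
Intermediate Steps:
d(A) = 2*A*(2 + A) (d(A) = (2*A)*(2 + A) = 2*A*(2 + A))
F = 9 (F = 6 + (2*(-2)*(2 - 2) + 3) = 6 + (2*(-2)*0 + 3) = 6 + (0 + 3) = 6 + 3 = 9)
a = -27 (a = -3 - 4*6 = -3 - 24 = -27)
((F*(-2))*Y(0))*a = ((9*(-2))*0)*(-27) = -18*0*(-27) = 0*(-27) = 0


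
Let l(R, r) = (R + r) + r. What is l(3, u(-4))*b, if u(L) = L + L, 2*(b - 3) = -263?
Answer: 3341/2 ≈ 1670.5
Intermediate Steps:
b = -257/2 (b = 3 + (1/2)*(-263) = 3 - 263/2 = -257/2 ≈ -128.50)
u(L) = 2*L
l(R, r) = R + 2*r
l(3, u(-4))*b = (3 + 2*(2*(-4)))*(-257/2) = (3 + 2*(-8))*(-257/2) = (3 - 16)*(-257/2) = -13*(-257/2) = 3341/2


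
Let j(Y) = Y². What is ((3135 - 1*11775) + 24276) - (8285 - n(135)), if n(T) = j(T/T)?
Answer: 7352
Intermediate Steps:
n(T) = 1 (n(T) = (T/T)² = 1² = 1)
((3135 - 1*11775) + 24276) - (8285 - n(135)) = ((3135 - 1*11775) + 24276) - (8285 - 1*1) = ((3135 - 11775) + 24276) - (8285 - 1) = (-8640 + 24276) - 1*8284 = 15636 - 8284 = 7352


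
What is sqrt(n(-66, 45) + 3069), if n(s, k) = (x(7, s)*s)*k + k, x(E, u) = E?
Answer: 6*I*sqrt(491) ≈ 132.95*I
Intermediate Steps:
n(s, k) = k + 7*k*s (n(s, k) = (7*s)*k + k = 7*k*s + k = k + 7*k*s)
sqrt(n(-66, 45) + 3069) = sqrt(45*(1 + 7*(-66)) + 3069) = sqrt(45*(1 - 462) + 3069) = sqrt(45*(-461) + 3069) = sqrt(-20745 + 3069) = sqrt(-17676) = 6*I*sqrt(491)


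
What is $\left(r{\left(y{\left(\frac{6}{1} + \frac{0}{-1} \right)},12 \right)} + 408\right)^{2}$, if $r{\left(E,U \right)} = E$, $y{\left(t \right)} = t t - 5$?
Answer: $192721$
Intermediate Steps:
$y{\left(t \right)} = -5 + t^{2}$ ($y{\left(t \right)} = t^{2} - 5 = -5 + t^{2}$)
$\left(r{\left(y{\left(\frac{6}{1} + \frac{0}{-1} \right)},12 \right)} + 408\right)^{2} = \left(\left(-5 + \left(\frac{6}{1} + \frac{0}{-1}\right)^{2}\right) + 408\right)^{2} = \left(\left(-5 + \left(6 \cdot 1 + 0 \left(-1\right)\right)^{2}\right) + 408\right)^{2} = \left(\left(-5 + \left(6 + 0\right)^{2}\right) + 408\right)^{2} = \left(\left(-5 + 6^{2}\right) + 408\right)^{2} = \left(\left(-5 + 36\right) + 408\right)^{2} = \left(31 + 408\right)^{2} = 439^{2} = 192721$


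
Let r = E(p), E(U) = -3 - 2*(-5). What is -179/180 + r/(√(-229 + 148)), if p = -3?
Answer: -179/180 - 7*I/9 ≈ -0.99444 - 0.77778*I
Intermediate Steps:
E(U) = 7 (E(U) = -3 + 10 = 7)
r = 7
-179/180 + r/(√(-229 + 148)) = -179/180 + 7/(√(-229 + 148)) = -179*1/180 + 7/(√(-81)) = -179/180 + 7/((9*I)) = -179/180 + 7*(-I/9) = -179/180 - 7*I/9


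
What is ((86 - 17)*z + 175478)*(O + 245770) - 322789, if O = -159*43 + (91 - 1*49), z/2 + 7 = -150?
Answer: 36756899911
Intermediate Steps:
z = -314 (z = -14 + 2*(-150) = -14 - 300 = -314)
O = -6795 (O = -6837 + (91 - 49) = -6837 + 42 = -6795)
((86 - 17)*z + 175478)*(O + 245770) - 322789 = ((86 - 17)*(-314) + 175478)*(-6795 + 245770) - 322789 = (69*(-314) + 175478)*238975 - 322789 = (-21666 + 175478)*238975 - 322789 = 153812*238975 - 322789 = 36757222700 - 322789 = 36756899911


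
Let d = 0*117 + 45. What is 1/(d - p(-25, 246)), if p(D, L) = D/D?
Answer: 1/44 ≈ 0.022727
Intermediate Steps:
p(D, L) = 1
d = 45 (d = 0 + 45 = 45)
1/(d - p(-25, 246)) = 1/(45 - 1*1) = 1/(45 - 1) = 1/44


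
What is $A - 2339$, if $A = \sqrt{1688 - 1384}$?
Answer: $-2339 + 4 \sqrt{19} \approx -2321.6$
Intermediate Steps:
$A = 4 \sqrt{19}$ ($A = \sqrt{304} = 4 \sqrt{19} \approx 17.436$)
$A - 2339 = 4 \sqrt{19} - 2339 = -2339 + 4 \sqrt{19}$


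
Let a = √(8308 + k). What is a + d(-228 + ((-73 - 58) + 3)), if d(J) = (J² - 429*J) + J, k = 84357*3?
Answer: 279104 + √261379 ≈ 2.7962e+5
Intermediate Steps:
k = 253071
a = √261379 (a = √(8308 + 253071) = √261379 ≈ 511.25)
d(J) = J² - 428*J
a + d(-228 + ((-73 - 58) + 3)) = √261379 + (-228 + ((-73 - 58) + 3))*(-428 + (-228 + ((-73 - 58) + 3))) = √261379 + (-228 + (-131 + 3))*(-428 + (-228 + (-131 + 3))) = √261379 + (-228 - 128)*(-428 + (-228 - 128)) = √261379 - 356*(-428 - 356) = √261379 - 356*(-784) = √261379 + 279104 = 279104 + √261379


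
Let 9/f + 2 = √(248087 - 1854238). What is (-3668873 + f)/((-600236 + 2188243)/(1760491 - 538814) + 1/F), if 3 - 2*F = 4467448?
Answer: -2144097279642050088939883/759639732822061597 - 3274664883159*I*√1606151/759639732822061597 ≈ -2.8225e+6 - 0.0054633*I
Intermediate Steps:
F = -4467445/2 (F = 3/2 - ½*4467448 = 3/2 - 2233724 = -4467445/2 ≈ -2.2337e+6)
f = 9/(-2 + I*√1606151) (f = 9/(-2 + √(248087 - 1854238)) = 9/(-2 + √(-1606151)) = 9/(-2 + I*√1606151) ≈ -1.1207e-5 - 0.0071015*I)
(-3668873 + f)/((-600236 + 2188243)/(1760491 - 538814) + 1/F) = (-3668873 + (-6/535385 - 3*I*√1606151/535385))/((-600236 + 2188243)/(1760491 - 538814) + 1/(-4467445/2)) = (-1964259571111/535385 - 3*I*√1606151/535385)/(1588007/1221677 - 2/4467445) = (-1964259571111/535385 - 3*I*√1606151/535385)/(7094331488761/5457774805265) = (-1964259571111/535385 - 3*I*√1606151/535385)*(5457774805265/7094331488761) = -2144097279642050088939883/759639732822061597 - 3274664883159*I*√1606151/759639732822061597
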